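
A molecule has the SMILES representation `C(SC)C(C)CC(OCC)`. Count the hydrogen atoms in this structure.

18

Atom tally by fragment:
  CH3SCH2 → C:2 H:5 S:1
  CH(CH3) → C:2 H:4
  CH2 → C:1 H:2
  CH2OC2H5 → C:3 H:7 O:1
Element totals:
  C: 8
  H: 18
  O: 1
  S: 1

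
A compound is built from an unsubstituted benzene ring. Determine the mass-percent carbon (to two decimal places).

Atom tally by fragment:
  benzene ring core → C:6 H:6
Element totals:
  C: 6
  H: 6
Molecular formula: C6H6.
Molar mass = 78.114 g/mol.
Mass from C: 6 × 12.011 = 72.066 g/mol.
%C = 72.066 / 78.114 × 100 = 92.26%.

92.26%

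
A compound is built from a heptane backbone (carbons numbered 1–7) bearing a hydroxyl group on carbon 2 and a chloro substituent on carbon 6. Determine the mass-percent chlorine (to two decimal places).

23.53%

Atom tally by fragment:
  CH3 → C:1 H:3
  CH(OH) → C:1 H:2 O:1
  CH2 → C:1 H:2
  CH2 → C:1 H:2
  CH2 → C:1 H:2
  CH(Cl) → C:1 H:1 Cl:1
  CH3 → C:1 H:3
Element totals:
  C: 7
  H: 15
  Cl: 1
  O: 1
Molecular formula: C7H15ClO.
Molar mass = 150.646 g/mol.
Mass from Cl: 1 × 35.45 = 35.450 g/mol.
%Cl = 35.450 / 150.646 × 100 = 23.53%.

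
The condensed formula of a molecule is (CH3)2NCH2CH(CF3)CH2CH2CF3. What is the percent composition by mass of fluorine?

48.06%

Atom tally by fragment:
  (CH3)2NCH2 → C:3 H:8 N:1
  CH(CF3) → C:2 H:1 F:3
  CH2 → C:1 H:2
  CH2CF3 → C:2 H:2 F:3
Element totals:
  C: 8
  H: 13
  F: 6
  N: 1
Molecular formula: C8H13F6N.
Molar mass = 237.187 g/mol.
Mass from F: 6 × 18.998 = 113.988 g/mol.
%F = 113.988 / 237.187 × 100 = 48.06%.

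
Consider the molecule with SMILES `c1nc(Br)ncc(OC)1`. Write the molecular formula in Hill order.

Atom tally by fragment:
  pyrimidine ring core → C:4 H:4 N:2
  (− 2 ring H displaced by substituents)
  + Br → Br:1
  + OCH3 → C:1 H:3 O:1
Element totals:
  C: 5
  H: 5
  Br: 1
  N: 2
  O: 1

C5H5BrN2O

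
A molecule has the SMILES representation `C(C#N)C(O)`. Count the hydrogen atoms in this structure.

Atom tally by fragment:
  NCCH2 → C:2 H:2 N:1
  CH2OH → C:1 H:3 O:1
Element totals:
  C: 3
  H: 5
  N: 1
  O: 1

5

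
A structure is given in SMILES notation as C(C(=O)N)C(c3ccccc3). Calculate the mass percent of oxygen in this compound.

Atom tally by fragment:
  H2NOCCH2 → C:2 H:4 O:1 N:1
  CH2C6H5 → C:7 H:7
Element totals:
  C: 9
  H: 11
  N: 1
  O: 1
Molecular formula: C9H11NO.
Molar mass = 149.193 g/mol.
Mass from O: 1 × 15.999 = 15.999 g/mol.
%O = 15.999 / 149.193 × 100 = 10.72%.

10.72%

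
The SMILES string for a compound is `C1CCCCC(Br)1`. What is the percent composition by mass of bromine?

Atom tally by fragment:
  cyclohexane ring core → C:6 H:12
  (− 1 ring H displaced by substituents)
  + Br → Br:1
Element totals:
  C: 6
  H: 11
  Br: 1
Molecular formula: C6H11Br.
Molar mass = 163.058 g/mol.
Mass from Br: 1 × 79.904 = 79.904 g/mol.
%Br = 79.904 / 163.058 × 100 = 49.00%.

49.00%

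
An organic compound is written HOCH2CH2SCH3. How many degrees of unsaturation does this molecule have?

0

Element totals:
  C: 3
  H: 8
  O: 1
  S: 1
Molecular formula: C3H8OS.
DoU = (2C + 2 + N − H − X) / 2 = (2·3 + 2 + 0 − 8 − 0) / 2 = 0.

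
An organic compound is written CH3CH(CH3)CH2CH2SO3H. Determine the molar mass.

152.21 g/mol

Atom tally by fragment:
  CH3 → C:1 H:3
  CH(CH3) → C:2 H:4
  CH2 → C:1 H:2
  CH2SO3H → C:1 H:3 S:1 O:3
Element totals:
  C: 5
  H: 12
  O: 3
  S: 1
Molecular formula: C5H12O3S.
  M = 5(12.011) + 12(1.008) + 3(15.999) + 32.06
    = 60.055 + 12.096 + 47.997 + 32.060 = 152.208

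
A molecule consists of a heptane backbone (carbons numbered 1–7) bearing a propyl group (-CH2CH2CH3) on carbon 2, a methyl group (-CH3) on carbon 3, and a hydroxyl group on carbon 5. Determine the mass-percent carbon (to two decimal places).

Atom tally by fragment:
  CH3 → C:1 H:3
  CH(CH2CH2CH3) → C:4 H:8
  CH(CH3) → C:2 H:4
  CH2 → C:1 H:2
  CH(OH) → C:1 H:2 O:1
  CH2 → C:1 H:2
  CH3 → C:1 H:3
Element totals:
  C: 11
  H: 24
  O: 1
Molecular formula: C11H24O.
Molar mass = 172.312 g/mol.
Mass from C: 11 × 12.011 = 132.121 g/mol.
%C = 132.121 / 172.312 × 100 = 76.68%.

76.68%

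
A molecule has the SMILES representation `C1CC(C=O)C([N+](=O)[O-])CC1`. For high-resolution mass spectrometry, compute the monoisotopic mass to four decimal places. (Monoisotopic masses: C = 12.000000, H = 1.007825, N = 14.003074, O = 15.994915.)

Atom tally by fragment:
  cyclohexane ring core → C:6 H:12
  (− 2 ring H displaced by substituents)
  + CHO → C:1 H:1 O:1
  + NO2 → N:1 O:2
Element totals:
  C: 7
  H: 11
  N: 1
  O: 3
Molecular formula: C7H11NO3.
  M = 7(12.0) + 11(1.007825) + 14.003074 + 3(15.994915)
    = 84.000000 + 11.086075 + 14.003074 + 47.984745 = 157.073894

157.0739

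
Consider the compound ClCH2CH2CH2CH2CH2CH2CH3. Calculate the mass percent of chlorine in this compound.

26.33%

Atom tally by fragment:
  ClCH2 → C:1 H:2 Cl:1
  CH2 → C:1 H:2
  CH2 → C:1 H:2
  CH2 → C:1 H:2
  CH2 → C:1 H:2
  CH2 → C:1 H:2
  CH3 → C:1 H:3
Element totals:
  C: 7
  H: 15
  Cl: 1
Molecular formula: C7H15Cl.
Molar mass = 134.647 g/mol.
Mass from Cl: 1 × 35.45 = 35.450 g/mol.
%Cl = 35.450 / 134.647 × 100 = 26.33%.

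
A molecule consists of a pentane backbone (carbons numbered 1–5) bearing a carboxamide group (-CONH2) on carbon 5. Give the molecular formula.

C6H13NO

Atom tally by fragment:
  CH3 → C:1 H:3
  CH2 → C:1 H:2
  CH2 → C:1 H:2
  CH2 → C:1 H:2
  CH2CONH2 → C:2 H:4 O:1 N:1
Element totals:
  C: 6
  H: 13
  N: 1
  O: 1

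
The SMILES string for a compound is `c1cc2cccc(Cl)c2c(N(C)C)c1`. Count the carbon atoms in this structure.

12

Atom tally by fragment:
  naphthalene ring system core → C:10 H:8
  (− 2 ring H displaced by substituents)
  + Cl → Cl:1
  + N(CH3)2 → N:1 C:2 H:6
Element totals:
  C: 12
  H: 12
  Cl: 1
  N: 1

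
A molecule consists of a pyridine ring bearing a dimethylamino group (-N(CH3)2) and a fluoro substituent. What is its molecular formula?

C7H9FN2

Atom tally by fragment:
  pyridine ring core → C:5 H:5 N:1
  (− 2 ring H displaced by substituents)
  + N(CH3)2 → N:1 C:2 H:6
  + F → F:1
Element totals:
  C: 7
  H: 9
  F: 1
  N: 2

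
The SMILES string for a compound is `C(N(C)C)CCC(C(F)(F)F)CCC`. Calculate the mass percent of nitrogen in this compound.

Atom tally by fragment:
  (CH3)2NCH2 → C:3 H:8 N:1
  CH2 → C:1 H:2
  CH2 → C:1 H:2
  CH(CF3) → C:2 H:1 F:3
  CH2 → C:1 H:2
  CH2 → C:1 H:2
  CH3 → C:1 H:3
Element totals:
  C: 10
  H: 20
  F: 3
  N: 1
Molecular formula: C10H20F3N.
Molar mass = 211.271 g/mol.
Mass from N: 1 × 14.007 = 14.007 g/mol.
%N = 14.007 / 211.271 × 100 = 6.63%.

6.63%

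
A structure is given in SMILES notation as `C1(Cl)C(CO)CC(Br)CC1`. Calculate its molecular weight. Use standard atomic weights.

Atom tally by fragment:
  cyclohexane ring core → C:6 H:12
  (− 3 ring H displaced by substituents)
  + Cl → Cl:1
  + CH2OH → C:1 H:3 O:1
  + Br → Br:1
Element totals:
  C: 7
  H: 12
  Br: 1
  Cl: 1
  O: 1
Molecular formula: C7H12BrClO.
  M = 7(12.011) + 12(1.008) + 79.904 + 35.45 + 15.999
    = 84.077 + 12.096 + 79.904 + 35.450 + 15.999 = 227.526

227.53 g/mol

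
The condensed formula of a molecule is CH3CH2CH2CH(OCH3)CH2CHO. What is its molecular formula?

C7H14O2

Atom tally by fragment:
  CH3 → C:1 H:3
  CH2 → C:1 H:2
  CH2 → C:1 H:2
  CH(OCH3) → C:2 H:4 O:1
  CH2CHO → C:2 H:3 O:1
Element totals:
  C: 7
  H: 14
  O: 2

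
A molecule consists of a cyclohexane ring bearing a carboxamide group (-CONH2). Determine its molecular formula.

Atom tally by fragment:
  cyclohexane ring core → C:6 H:12
  (− 1 ring H displaced by substituents)
  + CONH2 → C:1 H:2 O:1 N:1
Element totals:
  C: 7
  H: 13
  N: 1
  O: 1

C7H13NO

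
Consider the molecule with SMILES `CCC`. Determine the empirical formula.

Atom tally by fragment:
  CH3 → C:1 H:3
  CH2 → C:1 H:2
  CH3 → C:1 H:3
Element totals:
  C: 3
  H: 8
Molecular formula: C3H8.
gcd of subscripts (3, 8) = 1, so the empirical formula equals the molecular formula.

C3H8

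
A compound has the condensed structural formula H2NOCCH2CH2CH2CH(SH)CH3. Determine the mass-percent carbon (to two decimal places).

48.95%

Element totals:
  C: 6
  H: 13
  N: 1
  O: 1
  S: 1
Molecular formula: C6H13NOS.
Molar mass = 147.236 g/mol.
Mass from C: 6 × 12.011 = 72.066 g/mol.
%C = 72.066 / 147.236 × 100 = 48.95%.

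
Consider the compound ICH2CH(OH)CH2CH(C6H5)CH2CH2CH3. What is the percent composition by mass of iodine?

39.88%

Atom tally by fragment:
  ICH2 → C:1 H:2 I:1
  CH(OH) → C:1 H:2 O:1
  CH2 → C:1 H:2
  CH(C6H5) → C:7 H:6
  CH2 → C:1 H:2
  CH2 → C:1 H:2
  CH3 → C:1 H:3
Element totals:
  C: 13
  H: 19
  I: 1
  O: 1
Molecular formula: C13H19IO.
Molar mass = 318.198 g/mol.
Mass from I: 1 × 126.904 = 126.904 g/mol.
%I = 126.904 / 318.198 × 100 = 39.88%.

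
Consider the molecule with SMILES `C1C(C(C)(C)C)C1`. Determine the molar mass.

Atom tally by fragment:
  cyclopropane ring core → C:3 H:6
  (− 1 ring H displaced by substituents)
  + C(CH3)3 → C:4 H:9
Element totals:
  C: 7
  H: 14
Molecular formula: C7H14.
  M = 7(12.011) + 14(1.008)
    = 84.077 + 14.112 = 98.189

98.19 g/mol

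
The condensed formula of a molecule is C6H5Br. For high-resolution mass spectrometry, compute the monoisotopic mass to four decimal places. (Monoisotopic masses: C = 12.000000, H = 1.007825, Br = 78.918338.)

155.9575

Element totals:
  C: 6
  H: 5
  Br: 1
Molecular formula: C6H5Br.
  M = 6(12.0) + 5(1.007825) + 78.918338
    = 72.000000 + 5.039125 + 78.918338 = 155.957463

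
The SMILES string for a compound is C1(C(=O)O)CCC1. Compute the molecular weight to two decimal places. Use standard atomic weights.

Atom tally by fragment:
  cyclobutane ring core → C:4 H:8
  (− 1 ring H displaced by substituents)
  + COOH → C:1 H:1 O:2
Element totals:
  C: 5
  H: 8
  O: 2
Molecular formula: C5H8O2.
  M = 5(12.011) + 8(1.008) + 2(15.999)
    = 60.055 + 8.064 + 31.998 = 100.117

100.12 g/mol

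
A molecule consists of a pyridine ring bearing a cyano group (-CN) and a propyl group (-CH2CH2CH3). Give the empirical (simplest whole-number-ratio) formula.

C9H10N2

Atom tally by fragment:
  pyridine ring core → C:5 H:5 N:1
  (− 2 ring H displaced by substituents)
  + CN → C:1 N:1
  + CH2CH2CH3 → C:3 H:7
Element totals:
  C: 9
  H: 10
  N: 2
Molecular formula: C9H10N2.
gcd of subscripts (9, 10, 2) = 1, so the empirical formula equals the molecular formula.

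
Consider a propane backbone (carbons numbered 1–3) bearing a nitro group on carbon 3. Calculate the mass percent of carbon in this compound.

Atom tally by fragment:
  CH3 → C:1 H:3
  CH2 → C:1 H:2
  CH2NO2 → C:1 H:2 N:1 O:2
Element totals:
  C: 3
  H: 7
  N: 1
  O: 2
Molecular formula: C3H7NO2.
Molar mass = 89.094 g/mol.
Mass from C: 3 × 12.011 = 36.033 g/mol.
%C = 36.033 / 89.094 × 100 = 40.44%.

40.44%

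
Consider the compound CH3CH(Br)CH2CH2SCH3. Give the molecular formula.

C5H11BrS

Element totals:
  C: 5
  H: 11
  Br: 1
  S: 1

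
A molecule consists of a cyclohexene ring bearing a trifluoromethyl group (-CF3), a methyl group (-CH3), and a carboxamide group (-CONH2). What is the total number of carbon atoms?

9

Atom tally by fragment:
  cyclohexene ring core → C:6 H:10
  (− 3 ring H displaced by substituents)
  + CF3 → C:1 F:3
  + CH3 → C:1 H:3
  + CONH2 → C:1 H:2 O:1 N:1
Element totals:
  C: 9
  H: 12
  F: 3
  N: 1
  O: 1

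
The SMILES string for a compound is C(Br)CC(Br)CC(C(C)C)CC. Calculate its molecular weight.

300.08 g/mol

Atom tally by fragment:
  BrCH2 → C:1 H:2 Br:1
  CH2 → C:1 H:2
  CH(Br) → C:1 H:1 Br:1
  CH2 → C:1 H:2
  CH(CH(CH3)2) → C:4 H:8
  CH2 → C:1 H:2
  CH3 → C:1 H:3
Element totals:
  C: 10
  H: 20
  Br: 2
Molecular formula: C10H20Br2.
  M = 10(12.011) + 20(1.008) + 2(79.904)
    = 120.110 + 20.160 + 159.808 = 300.078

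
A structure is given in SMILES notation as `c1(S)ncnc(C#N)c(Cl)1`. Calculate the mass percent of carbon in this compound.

Atom tally by fragment:
  pyrimidine ring core → C:4 H:4 N:2
  (− 3 ring H displaced by substituents)
  + SH → S:1 H:1
  + CN → C:1 N:1
  + Cl → Cl:1
Element totals:
  C: 5
  H: 2
  Cl: 1
  N: 3
  S: 1
Molecular formula: C5H2ClN3S.
Molar mass = 171.602 g/mol.
Mass from C: 5 × 12.011 = 60.055 g/mol.
%C = 60.055 / 171.602 × 100 = 35.00%.

35.00%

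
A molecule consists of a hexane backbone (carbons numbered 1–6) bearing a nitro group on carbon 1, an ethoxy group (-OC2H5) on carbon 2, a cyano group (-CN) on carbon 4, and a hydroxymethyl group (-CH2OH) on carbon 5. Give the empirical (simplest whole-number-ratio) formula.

C5H9NO2

Atom tally by fragment:
  O2NCH2 → C:1 H:2 N:1 O:2
  CH(OC2H5) → C:3 H:6 O:1
  CH2 → C:1 H:2
  CH(CN) → C:2 H:1 N:1
  CH(CH2OH) → C:2 H:4 O:1
  CH3 → C:1 H:3
Element totals:
  C: 10
  H: 18
  N: 2
  O: 4
Molecular formula: C10H18N2O4.
gcd of subscripts = 2; dividing each by 2:
  C: 10/2 = 5
  H: 18/2 = 9
  N: 2/2 = 1
  O: 4/2 = 2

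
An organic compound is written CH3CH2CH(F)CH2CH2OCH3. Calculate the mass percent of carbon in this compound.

59.97%

Atom tally by fragment:
  CH3 → C:1 H:3
  CH2 → C:1 H:2
  CH(F) → C:1 H:1 F:1
  CH2 → C:1 H:2
  CH2OCH3 → C:2 H:5 O:1
Element totals:
  C: 6
  H: 13
  F: 1
  O: 1
Molecular formula: C6H13FO.
Molar mass = 120.167 g/mol.
Mass from C: 6 × 12.011 = 72.066 g/mol.
%C = 72.066 / 120.167 × 100 = 59.97%.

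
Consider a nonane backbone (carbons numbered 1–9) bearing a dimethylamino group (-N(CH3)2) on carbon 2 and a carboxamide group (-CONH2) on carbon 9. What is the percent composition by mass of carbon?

Atom tally by fragment:
  CH3 → C:1 H:3
  CH(N(CH3)2) → C:3 H:7 N:1
  CH2 → C:1 H:2
  CH2 → C:1 H:2
  CH2 → C:1 H:2
  CH2 → C:1 H:2
  CH2 → C:1 H:2
  CH2 → C:1 H:2
  CH2CONH2 → C:2 H:4 O:1 N:1
Element totals:
  C: 12
  H: 26
  N: 2
  O: 1
Molecular formula: C12H26N2O.
Molar mass = 214.353 g/mol.
Mass from C: 12 × 12.011 = 144.132 g/mol.
%C = 144.132 / 214.353 × 100 = 67.24%.

67.24%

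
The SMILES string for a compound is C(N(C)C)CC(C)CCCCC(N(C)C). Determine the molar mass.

Atom tally by fragment:
  (CH3)2NCH2 → C:3 H:8 N:1
  CH2 → C:1 H:2
  CH(CH3) → C:2 H:4
  CH2 → C:1 H:2
  CH2 → C:1 H:2
  CH2 → C:1 H:2
  CH2 → C:1 H:2
  CH2N(CH3)2 → C:3 H:8 N:1
Element totals:
  C: 13
  H: 30
  N: 2
Molecular formula: C13H30N2.
  M = 13(12.011) + 30(1.008) + 2(14.007)
    = 156.143 + 30.240 + 28.014 = 214.397

214.40 g/mol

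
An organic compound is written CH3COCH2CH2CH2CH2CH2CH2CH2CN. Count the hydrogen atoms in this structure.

17

Atom tally by fragment:
  CH3COCH2 → C:3 H:5 O:1
  CH2 → C:1 H:2
  CH2 → C:1 H:2
  CH2 → C:1 H:2
  CH2 → C:1 H:2
  CH2 → C:1 H:2
  CH2CN → C:2 H:2 N:1
Element totals:
  C: 10
  H: 17
  N: 1
  O: 1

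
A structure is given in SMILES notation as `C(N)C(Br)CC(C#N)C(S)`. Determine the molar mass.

223.13 g/mol

Atom tally by fragment:
  H2NCH2 → C:1 H:4 N:1
  CH(Br) → C:1 H:1 Br:1
  CH2 → C:1 H:2
  CH(CN) → C:2 H:1 N:1
  CH2SH → C:1 H:3 S:1
Element totals:
  C: 6
  H: 11
  Br: 1
  N: 2
  S: 1
Molecular formula: C6H11BrN2S.
  M = 6(12.011) + 11(1.008) + 79.904 + 2(14.007) + 32.06
    = 72.066 + 11.088 + 79.904 + 28.014 + 32.060 = 223.132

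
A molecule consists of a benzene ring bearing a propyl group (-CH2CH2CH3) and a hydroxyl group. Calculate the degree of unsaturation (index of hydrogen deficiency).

Atom tally by fragment:
  benzene ring core → C:6 H:6
  (− 2 ring H displaced by substituents)
  + CH2CH2CH3 → C:3 H:7
  + OH → O:1 H:1
Element totals:
  C: 9
  H: 12
  O: 1
Molecular formula: C9H12O.
DoU = (2C + 2 + N − H − X) / 2 = (2·9 + 2 + 0 − 12 − 0) / 2 = 4.

4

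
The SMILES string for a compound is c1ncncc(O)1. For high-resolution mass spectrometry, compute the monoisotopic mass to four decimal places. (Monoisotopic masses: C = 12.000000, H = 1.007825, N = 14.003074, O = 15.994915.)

96.0324

Atom tally by fragment:
  pyrimidine ring core → C:4 H:4 N:2
  (− 1 ring H displaced by substituents)
  + OH → O:1 H:1
Element totals:
  C: 4
  H: 4
  N: 2
  O: 1
Molecular formula: C4H4N2O.
  M = 4(12.0) + 4(1.007825) + 2(14.003074) + 15.994915
    = 48.000000 + 4.031300 + 28.006148 + 15.994915 = 96.032363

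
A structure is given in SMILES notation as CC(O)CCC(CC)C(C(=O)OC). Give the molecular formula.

C10H20O3

Atom tally by fragment:
  CH3 → C:1 H:3
  CH(OH) → C:1 H:2 O:1
  CH2 → C:1 H:2
  CH2 → C:1 H:2
  CH(C2H5) → C:3 H:6
  CH2COOCH3 → C:3 H:5 O:2
Element totals:
  C: 10
  H: 20
  O: 3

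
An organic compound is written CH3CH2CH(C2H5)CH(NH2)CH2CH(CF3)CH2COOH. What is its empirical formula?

C11H20F3NO2

Atom tally by fragment:
  CH3 → C:1 H:3
  CH2 → C:1 H:2
  CH(C2H5) → C:3 H:6
  CH(NH2) → C:1 H:3 N:1
  CH2 → C:1 H:2
  CH(CF3) → C:2 H:1 F:3
  CH2COOH → C:2 H:3 O:2
Element totals:
  C: 11
  H: 20
  F: 3
  N: 1
  O: 2
Molecular formula: C11H20F3NO2.
gcd of subscripts (11, 3, 20, 1, 2) = 1, so the empirical formula equals the molecular formula.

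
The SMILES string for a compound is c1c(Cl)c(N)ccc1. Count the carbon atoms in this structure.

Atom tally by fragment:
  benzene ring core → C:6 H:6
  (− 2 ring H displaced by substituents)
  + Cl → Cl:1
  + NH2 → N:1 H:2
Element totals:
  C: 6
  H: 6
  Cl: 1
  N: 1

6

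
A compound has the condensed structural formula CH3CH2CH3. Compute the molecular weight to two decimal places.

44.10 g/mol

Atom tally by fragment:
  CH3 → C:1 H:3
  CH2 → C:1 H:2
  CH3 → C:1 H:3
Element totals:
  C: 3
  H: 8
Molecular formula: C3H8.
  M = 3(12.011) + 8(1.008)
    = 36.033 + 8.064 = 44.097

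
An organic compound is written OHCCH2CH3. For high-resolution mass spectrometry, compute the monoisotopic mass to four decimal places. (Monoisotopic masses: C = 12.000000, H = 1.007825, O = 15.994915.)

58.0419

Element totals:
  C: 3
  H: 6
  O: 1
Molecular formula: C3H6O.
  M = 3(12.0) + 6(1.007825) + 15.994915
    = 36.000000 + 6.046950 + 15.994915 = 58.041865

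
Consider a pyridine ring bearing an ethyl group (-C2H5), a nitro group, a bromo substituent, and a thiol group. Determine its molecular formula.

C7H7BrN2O2S

Atom tally by fragment:
  pyridine ring core → C:5 H:5 N:1
  (− 4 ring H displaced by substituents)
  + C2H5 → C:2 H:5
  + NO2 → N:1 O:2
  + Br → Br:1
  + SH → S:1 H:1
Element totals:
  C: 7
  H: 7
  Br: 1
  N: 2
  O: 2
  S: 1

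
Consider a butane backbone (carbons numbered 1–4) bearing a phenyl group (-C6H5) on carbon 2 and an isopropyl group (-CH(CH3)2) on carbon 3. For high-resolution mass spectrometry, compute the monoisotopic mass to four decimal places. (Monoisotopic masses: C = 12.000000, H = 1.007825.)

Atom tally by fragment:
  CH3 → C:1 H:3
  CH(C6H5) → C:7 H:6
  CH(CH(CH3)2) → C:4 H:8
  CH3 → C:1 H:3
Element totals:
  C: 13
  H: 20
Molecular formula: C13H20.
  M = 13(12.0) + 20(1.007825)
    = 156.000000 + 20.156500 = 176.156500

176.1565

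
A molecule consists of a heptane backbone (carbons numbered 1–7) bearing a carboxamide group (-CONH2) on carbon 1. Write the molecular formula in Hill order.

C8H17NO

Atom tally by fragment:
  H2NOCCH2 → C:2 H:4 O:1 N:1
  CH2 → C:1 H:2
  CH2 → C:1 H:2
  CH2 → C:1 H:2
  CH2 → C:1 H:2
  CH2 → C:1 H:2
  CH3 → C:1 H:3
Element totals:
  C: 8
  H: 17
  N: 1
  O: 1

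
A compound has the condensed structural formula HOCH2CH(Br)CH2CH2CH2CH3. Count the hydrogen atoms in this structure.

13

Element totals:
  C: 6
  H: 13
  Br: 1
  O: 1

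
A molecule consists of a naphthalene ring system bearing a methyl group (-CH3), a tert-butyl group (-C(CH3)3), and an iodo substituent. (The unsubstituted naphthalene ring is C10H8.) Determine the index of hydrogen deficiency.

7

Atom tally by fragment:
  naphthalene ring system core → C:10 H:8
  (− 3 ring H displaced by substituents)
  + CH3 → C:1 H:3
  + C(CH3)3 → C:4 H:9
  + I → I:1
Element totals:
  C: 15
  H: 17
  I: 1
Molecular formula: C15H17I.
DoU = (2C + 2 + N − H − X) / 2 = (2·15 + 2 + 0 − 17 − 1) / 2 = 7.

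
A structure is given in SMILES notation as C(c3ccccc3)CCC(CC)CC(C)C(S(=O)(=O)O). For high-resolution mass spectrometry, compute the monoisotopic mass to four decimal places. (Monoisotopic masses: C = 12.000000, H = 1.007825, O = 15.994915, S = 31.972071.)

Atom tally by fragment:
  C6H5CH2 → C:7 H:7
  CH2 → C:1 H:2
  CH2 → C:1 H:2
  CH(C2H5) → C:3 H:6
  CH2 → C:1 H:2
  CH(CH3) → C:2 H:4
  CH2SO3H → C:1 H:3 S:1 O:3
Element totals:
  C: 16
  H: 26
  O: 3
  S: 1
Molecular formula: C16H26O3S.
  M = 16(12.0) + 26(1.007825) + 3(15.994915) + 31.972071
    = 192.000000 + 26.203450 + 47.984745 + 31.972071 = 298.160266

298.1603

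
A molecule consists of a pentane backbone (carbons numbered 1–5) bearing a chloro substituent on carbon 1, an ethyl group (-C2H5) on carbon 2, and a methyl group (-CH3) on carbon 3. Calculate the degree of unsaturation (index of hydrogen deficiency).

Atom tally by fragment:
  ClCH2 → C:1 H:2 Cl:1
  CH(C2H5) → C:3 H:6
  CH(CH3) → C:2 H:4
  CH2 → C:1 H:2
  CH3 → C:1 H:3
Element totals:
  C: 8
  H: 17
  Cl: 1
Molecular formula: C8H17Cl.
DoU = (2C + 2 + N − H − X) / 2 = (2·8 + 2 + 0 − 17 − 1) / 2 = 0.

0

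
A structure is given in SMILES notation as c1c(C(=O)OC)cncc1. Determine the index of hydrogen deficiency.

Atom tally by fragment:
  pyridine ring core → C:5 H:5 N:1
  (− 1 ring H displaced by substituents)
  + COOCH3 → C:2 H:3 O:2
Element totals:
  C: 7
  H: 7
  N: 1
  O: 2
Molecular formula: C7H7NO2.
DoU = (2C + 2 + N − H − X) / 2 = (2·7 + 2 + 1 − 7 − 0) / 2 = 5.

5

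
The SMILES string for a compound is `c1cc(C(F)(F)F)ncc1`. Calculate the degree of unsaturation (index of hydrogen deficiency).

Atom tally by fragment:
  pyridine ring core → C:5 H:5 N:1
  (− 1 ring H displaced by substituents)
  + CF3 → C:1 F:3
Element totals:
  C: 6
  H: 4
  F: 3
  N: 1
Molecular formula: C6H4F3N.
DoU = (2C + 2 + N − H − X) / 2 = (2·6 + 2 + 1 − 4 − 3) / 2 = 4.

4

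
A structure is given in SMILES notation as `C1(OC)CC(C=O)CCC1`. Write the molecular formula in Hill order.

Atom tally by fragment:
  cyclohexane ring core → C:6 H:12
  (− 2 ring H displaced by substituents)
  + OCH3 → C:1 H:3 O:1
  + CHO → C:1 H:1 O:1
Element totals:
  C: 8
  H: 14
  O: 2

C8H14O2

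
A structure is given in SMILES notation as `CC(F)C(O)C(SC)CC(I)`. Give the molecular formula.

Atom tally by fragment:
  CH3 → C:1 H:3
  CH(F) → C:1 H:1 F:1
  CH(OH) → C:1 H:2 O:1
  CH(SCH3) → C:2 H:4 S:1
  CH2 → C:1 H:2
  CH2I → C:1 H:2 I:1
Element totals:
  C: 7
  H: 14
  F: 1
  I: 1
  O: 1
  S: 1

C7H14FIOS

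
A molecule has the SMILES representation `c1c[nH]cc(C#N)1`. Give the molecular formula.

Atom tally by fragment:
  pyrrole ring core → C:4 H:5 N:1
  (− 1 ring H displaced by substituents)
  + CN → C:1 N:1
Element totals:
  C: 5
  H: 4
  N: 2

C5H4N2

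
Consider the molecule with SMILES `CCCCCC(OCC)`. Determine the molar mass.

Atom tally by fragment:
  CH3 → C:1 H:3
  CH2 → C:1 H:2
  CH2 → C:1 H:2
  CH2 → C:1 H:2
  CH2 → C:1 H:2
  CH2OC2H5 → C:3 H:7 O:1
Element totals:
  C: 8
  H: 18
  O: 1
Molecular formula: C8H18O.
  M = 8(12.011) + 18(1.008) + 15.999
    = 96.088 + 18.144 + 15.999 = 130.231

130.23 g/mol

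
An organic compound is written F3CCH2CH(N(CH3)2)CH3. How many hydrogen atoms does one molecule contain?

12

Atom tally by fragment:
  F3CCH2 → C:2 H:2 F:3
  CH(N(CH3)2) → C:3 H:7 N:1
  CH3 → C:1 H:3
Element totals:
  C: 6
  H: 12
  F: 3
  N: 1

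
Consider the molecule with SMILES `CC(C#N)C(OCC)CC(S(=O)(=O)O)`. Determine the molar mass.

Atom tally by fragment:
  CH3 → C:1 H:3
  CH(CN) → C:2 H:1 N:1
  CH(OC2H5) → C:3 H:6 O:1
  CH2 → C:1 H:2
  CH2SO3H → C:1 H:3 S:1 O:3
Element totals:
  C: 8
  H: 15
  N: 1
  O: 4
  S: 1
Molecular formula: C8H15NO4S.
  M = 8(12.011) + 15(1.008) + 14.007 + 4(15.999) + 32.06
    = 96.088 + 15.120 + 14.007 + 63.996 + 32.060 = 221.271

221.27 g/mol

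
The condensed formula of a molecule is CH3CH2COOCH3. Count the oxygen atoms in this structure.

2

Element totals:
  C: 4
  H: 8
  O: 2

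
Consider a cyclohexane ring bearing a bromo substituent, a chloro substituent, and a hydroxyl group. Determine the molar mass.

213.50 g/mol

Atom tally by fragment:
  cyclohexane ring core → C:6 H:12
  (− 3 ring H displaced by substituents)
  + Br → Br:1
  + Cl → Cl:1
  + OH → O:1 H:1
Element totals:
  C: 6
  H: 10
  Br: 1
  Cl: 1
  O: 1
Molecular formula: C6H10BrClO.
  M = 6(12.011) + 10(1.008) + 79.904 + 35.45 + 15.999
    = 72.066 + 10.080 + 79.904 + 35.450 + 15.999 = 213.499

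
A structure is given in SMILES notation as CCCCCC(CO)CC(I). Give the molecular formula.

C9H19IO

Atom tally by fragment:
  CH3 → C:1 H:3
  CH2 → C:1 H:2
  CH2 → C:1 H:2
  CH2 → C:1 H:2
  CH2 → C:1 H:2
  CH(CH2OH) → C:2 H:4 O:1
  CH2 → C:1 H:2
  CH2I → C:1 H:2 I:1
Element totals:
  C: 9
  H: 19
  I: 1
  O: 1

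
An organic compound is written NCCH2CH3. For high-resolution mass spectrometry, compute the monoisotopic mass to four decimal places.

55.0422

Atom tally by fragment:
  NCCH2 → C:2 H:2 N:1
  CH3 → C:1 H:3
Element totals:
  C: 3
  H: 5
  N: 1
Molecular formula: C3H5N.
  M = 3(12.0) + 5(1.007825) + 14.003074
    = 36.000000 + 5.039125 + 14.003074 = 55.042199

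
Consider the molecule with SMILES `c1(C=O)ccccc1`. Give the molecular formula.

C7H6O

Atom tally by fragment:
  benzene ring core → C:6 H:6
  (− 1 ring H displaced by substituents)
  + CHO → C:1 H:1 O:1
Element totals:
  C: 7
  H: 6
  O: 1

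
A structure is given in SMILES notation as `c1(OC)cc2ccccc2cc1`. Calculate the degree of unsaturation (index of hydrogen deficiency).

7

Atom tally by fragment:
  naphthalene ring system core → C:10 H:8
  (− 1 ring H displaced by substituents)
  + OCH3 → C:1 H:3 O:1
Element totals:
  C: 11
  H: 10
  O: 1
Molecular formula: C11H10O.
DoU = (2C + 2 + N − H − X) / 2 = (2·11 + 2 + 0 − 10 − 0) / 2 = 7.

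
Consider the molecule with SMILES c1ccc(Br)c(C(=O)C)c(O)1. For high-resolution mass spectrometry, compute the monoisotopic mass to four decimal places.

Atom tally by fragment:
  benzene ring core → C:6 H:6
  (− 3 ring H displaced by substituents)
  + Br → Br:1
  + COCH3 → C:2 H:3 O:1
  + OH → O:1 H:1
Element totals:
  C: 8
  H: 7
  Br: 1
  O: 2
Molecular formula: C8H7BrO2.
  M = 8(12.0) + 7(1.007825) + 78.918338 + 2(15.994915)
    = 96.000000 + 7.054775 + 78.918338 + 31.989830 = 213.962943

213.9629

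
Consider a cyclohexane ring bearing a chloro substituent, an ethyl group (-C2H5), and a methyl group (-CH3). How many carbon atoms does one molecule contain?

Atom tally by fragment:
  cyclohexane ring core → C:6 H:12
  (− 3 ring H displaced by substituents)
  + Cl → Cl:1
  + C2H5 → C:2 H:5
  + CH3 → C:1 H:3
Element totals:
  C: 9
  H: 17
  Cl: 1

9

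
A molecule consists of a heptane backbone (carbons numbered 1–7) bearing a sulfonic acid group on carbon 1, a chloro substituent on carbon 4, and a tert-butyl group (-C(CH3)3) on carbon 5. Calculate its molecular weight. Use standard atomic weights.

Atom tally by fragment:
  HO3SCH2 → C:1 H:3 S:1 O:3
  CH2 → C:1 H:2
  CH2 → C:1 H:2
  CH(Cl) → C:1 H:1 Cl:1
  CH(C(CH3)3) → C:5 H:10
  CH2 → C:1 H:2
  CH3 → C:1 H:3
Element totals:
  C: 11
  H: 23
  Cl: 1
  O: 3
  S: 1
Molecular formula: C11H23ClO3S.
  M = 11(12.011) + 23(1.008) + 35.45 + 3(15.999) + 32.06
    = 132.121 + 23.184 + 35.450 + 47.997 + 32.060 = 270.812

270.81 g/mol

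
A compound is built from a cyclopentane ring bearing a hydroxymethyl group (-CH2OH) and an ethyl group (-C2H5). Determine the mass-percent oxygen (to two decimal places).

Atom tally by fragment:
  cyclopentane ring core → C:5 H:10
  (− 2 ring H displaced by substituents)
  + CH2OH → C:1 H:3 O:1
  + C2H5 → C:2 H:5
Element totals:
  C: 8
  H: 16
  O: 1
Molecular formula: C8H16O.
Molar mass = 128.215 g/mol.
Mass from O: 1 × 15.999 = 15.999 g/mol.
%O = 15.999 / 128.215 × 100 = 12.48%.

12.48%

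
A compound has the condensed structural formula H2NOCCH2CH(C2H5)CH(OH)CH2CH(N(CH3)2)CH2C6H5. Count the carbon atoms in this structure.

Element totals:
  C: 17
  H: 28
  N: 2
  O: 2

17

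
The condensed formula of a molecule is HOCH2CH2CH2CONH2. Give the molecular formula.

C4H9NO2

Atom tally by fragment:
  HOCH2 → C:1 H:3 O:1
  CH2 → C:1 H:2
  CH2CONH2 → C:2 H:4 O:1 N:1
Element totals:
  C: 4
  H: 9
  N: 1
  O: 2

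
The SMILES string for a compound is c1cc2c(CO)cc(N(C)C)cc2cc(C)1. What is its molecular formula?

Atom tally by fragment:
  naphthalene ring system core → C:10 H:8
  (− 3 ring H displaced by substituents)
  + CH2OH → C:1 H:3 O:1
  + N(CH3)2 → N:1 C:2 H:6
  + CH3 → C:1 H:3
Element totals:
  C: 14
  H: 17
  N: 1
  O: 1

C14H17NO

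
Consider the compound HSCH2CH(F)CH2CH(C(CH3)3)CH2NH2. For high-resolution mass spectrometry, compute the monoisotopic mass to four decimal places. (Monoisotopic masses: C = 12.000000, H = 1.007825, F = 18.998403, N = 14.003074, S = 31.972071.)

193.1300

Element totals:
  C: 9
  H: 20
  F: 1
  N: 1
  S: 1
Molecular formula: C9H20FNS.
  M = 9(12.0) + 20(1.007825) + 18.998403 + 14.003074 + 31.972071
    = 108.000000 + 20.156500 + 18.998403 + 14.003074 + 31.972071 = 193.130048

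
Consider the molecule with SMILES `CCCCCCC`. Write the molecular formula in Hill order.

Atom tally by fragment:
  CH3 → C:1 H:3
  CH2 → C:1 H:2
  CH2 → C:1 H:2
  CH2 → C:1 H:2
  CH2 → C:1 H:2
  CH2 → C:1 H:2
  CH3 → C:1 H:3
Element totals:
  C: 7
  H: 16

C7H16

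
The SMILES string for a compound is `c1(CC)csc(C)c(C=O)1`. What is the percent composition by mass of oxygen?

10.37%

Atom tally by fragment:
  thiophene ring core → C:4 H:4 S:1
  (− 3 ring H displaced by substituents)
  + C2H5 → C:2 H:5
  + CH3 → C:1 H:3
  + CHO → C:1 H:1 O:1
Element totals:
  C: 8
  H: 10
  O: 1
  S: 1
Molecular formula: C8H10OS.
Molar mass = 154.227 g/mol.
Mass from O: 1 × 15.999 = 15.999 g/mol.
%O = 15.999 / 154.227 × 100 = 10.37%.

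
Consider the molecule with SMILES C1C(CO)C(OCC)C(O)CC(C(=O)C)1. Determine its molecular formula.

C11H20O4

Atom tally by fragment:
  cyclohexane ring core → C:6 H:12
  (− 4 ring H displaced by substituents)
  + CH2OH → C:1 H:3 O:1
  + OC2H5 → C:2 H:5 O:1
  + OH → O:1 H:1
  + COCH3 → C:2 H:3 O:1
Element totals:
  C: 11
  H: 20
  O: 4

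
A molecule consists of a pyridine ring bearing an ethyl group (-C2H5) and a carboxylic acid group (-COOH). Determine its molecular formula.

C8H9NO2

Atom tally by fragment:
  pyridine ring core → C:5 H:5 N:1
  (− 2 ring H displaced by substituents)
  + C2H5 → C:2 H:5
  + COOH → C:1 H:1 O:2
Element totals:
  C: 8
  H: 9
  N: 1
  O: 2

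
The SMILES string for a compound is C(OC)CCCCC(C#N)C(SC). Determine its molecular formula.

Atom tally by fragment:
  CH3OCH2 → C:2 H:5 O:1
  CH2 → C:1 H:2
  CH2 → C:1 H:2
  CH2 → C:1 H:2
  CH2 → C:1 H:2
  CH(CN) → C:2 H:1 N:1
  CH2SCH3 → C:2 H:5 S:1
Element totals:
  C: 10
  H: 19
  N: 1
  O: 1
  S: 1

C10H19NOS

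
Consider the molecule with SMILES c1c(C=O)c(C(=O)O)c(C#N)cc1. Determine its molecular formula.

Atom tally by fragment:
  benzene ring core → C:6 H:6
  (− 3 ring H displaced by substituents)
  + CHO → C:1 H:1 O:1
  + COOH → C:1 H:1 O:2
  + CN → C:1 N:1
Element totals:
  C: 9
  H: 5
  N: 1
  O: 3

C9H5NO3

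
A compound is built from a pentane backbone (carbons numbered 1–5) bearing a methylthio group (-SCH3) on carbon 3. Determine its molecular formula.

C6H14S

Atom tally by fragment:
  CH3 → C:1 H:3
  CH2 → C:1 H:2
  CH(SCH3) → C:2 H:4 S:1
  CH2 → C:1 H:2
  CH3 → C:1 H:3
Element totals:
  C: 6
  H: 14
  S: 1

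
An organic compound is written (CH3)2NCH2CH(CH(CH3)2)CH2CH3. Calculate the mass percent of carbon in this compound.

Element totals:
  C: 9
  H: 21
  N: 1
Molecular formula: C9H21N.
Molar mass = 143.274 g/mol.
Mass from C: 9 × 12.011 = 108.099 g/mol.
%C = 108.099 / 143.274 × 100 = 75.45%.

75.45%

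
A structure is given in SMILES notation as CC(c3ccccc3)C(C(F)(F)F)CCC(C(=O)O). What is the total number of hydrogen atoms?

17

Atom tally by fragment:
  CH3 → C:1 H:3
  CH(C6H5) → C:7 H:6
  CH(CF3) → C:2 H:1 F:3
  CH2 → C:1 H:2
  CH2 → C:1 H:2
  CH2COOH → C:2 H:3 O:2
Element totals:
  C: 14
  H: 17
  F: 3
  O: 2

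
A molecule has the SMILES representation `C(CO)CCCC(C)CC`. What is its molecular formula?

C9H20O

Atom tally by fragment:
  HOCH2CH2 → C:2 H:5 O:1
  CH2 → C:1 H:2
  CH2 → C:1 H:2
  CH2 → C:1 H:2
  CH(CH3) → C:2 H:4
  CH2 → C:1 H:2
  CH3 → C:1 H:3
Element totals:
  C: 9
  H: 20
  O: 1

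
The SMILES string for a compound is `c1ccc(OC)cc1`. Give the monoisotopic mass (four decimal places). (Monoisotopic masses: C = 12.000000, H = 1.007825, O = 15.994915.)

108.0575

Atom tally by fragment:
  benzene ring core → C:6 H:6
  (− 1 ring H displaced by substituents)
  + OCH3 → C:1 H:3 O:1
Element totals:
  C: 7
  H: 8
  O: 1
Molecular formula: C7H8O.
  M = 7(12.0) + 8(1.007825) + 15.994915
    = 84.000000 + 8.062600 + 15.994915 = 108.057515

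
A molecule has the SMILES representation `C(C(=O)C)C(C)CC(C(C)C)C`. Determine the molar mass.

Atom tally by fragment:
  CH3COCH2 → C:3 H:5 O:1
  CH(CH3) → C:2 H:4
  CH2 → C:1 H:2
  CH(CH(CH3)2) → C:4 H:8
  CH3 → C:1 H:3
Element totals:
  C: 11
  H: 22
  O: 1
Molecular formula: C11H22O.
  M = 11(12.011) + 22(1.008) + 15.999
    = 132.121 + 22.176 + 15.999 = 170.296

170.30 g/mol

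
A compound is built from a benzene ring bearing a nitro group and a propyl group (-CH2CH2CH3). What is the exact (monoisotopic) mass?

165.0790

Atom tally by fragment:
  benzene ring core → C:6 H:6
  (− 2 ring H displaced by substituents)
  + NO2 → N:1 O:2
  + CH2CH2CH3 → C:3 H:7
Element totals:
  C: 9
  H: 11
  N: 1
  O: 2
Molecular formula: C9H11NO2.
  M = 9(12.0) + 11(1.007825) + 14.003074 + 2(15.994915)
    = 108.000000 + 11.086075 + 14.003074 + 31.989830 = 165.078979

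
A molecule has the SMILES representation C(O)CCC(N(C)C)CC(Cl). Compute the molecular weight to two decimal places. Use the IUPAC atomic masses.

Atom tally by fragment:
  HOCH2 → C:1 H:3 O:1
  CH2 → C:1 H:2
  CH2 → C:1 H:2
  CH(N(CH3)2) → C:3 H:7 N:1
  CH2 → C:1 H:2
  CH2Cl → C:1 H:2 Cl:1
Element totals:
  C: 8
  H: 18
  Cl: 1
  N: 1
  O: 1
Molecular formula: C8H18ClNO.
  M = 8(12.011) + 18(1.008) + 35.45 + 14.007 + 15.999
    = 96.088 + 18.144 + 35.450 + 14.007 + 15.999 = 179.688

179.69 g/mol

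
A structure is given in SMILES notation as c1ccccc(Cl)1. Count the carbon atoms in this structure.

6

Atom tally by fragment:
  benzene ring core → C:6 H:6
  (− 1 ring H displaced by substituents)
  + Cl → Cl:1
Element totals:
  C: 6
  H: 5
  Cl: 1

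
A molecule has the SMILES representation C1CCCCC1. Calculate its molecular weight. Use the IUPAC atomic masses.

84.16 g/mol

Atom tally by fragment:
  cyclohexane ring core → C:6 H:12
Element totals:
  C: 6
  H: 12
Molecular formula: C6H12.
  M = 6(12.011) + 12(1.008)
    = 72.066 + 12.096 = 84.162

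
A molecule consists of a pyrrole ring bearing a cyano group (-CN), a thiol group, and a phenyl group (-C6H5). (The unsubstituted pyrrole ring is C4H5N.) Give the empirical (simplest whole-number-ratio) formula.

Atom tally by fragment:
  pyrrole ring core → C:4 H:5 N:1
  (− 3 ring H displaced by substituents)
  + CN → C:1 N:1
  + SH → S:1 H:1
  + C6H5 → C:6 H:5
Element totals:
  C: 11
  H: 8
  N: 2
  S: 1
Molecular formula: C11H8N2S.
gcd of subscripts (11, 8, 2, 1) = 1, so the empirical formula equals the molecular formula.

C11H8N2S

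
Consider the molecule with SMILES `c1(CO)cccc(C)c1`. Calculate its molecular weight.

Atom tally by fragment:
  benzene ring core → C:6 H:6
  (− 2 ring H displaced by substituents)
  + CH2OH → C:1 H:3 O:1
  + CH3 → C:1 H:3
Element totals:
  C: 8
  H: 10
  O: 1
Molecular formula: C8H10O.
  M = 8(12.011) + 10(1.008) + 15.999
    = 96.088 + 10.080 + 15.999 = 122.167

122.17 g/mol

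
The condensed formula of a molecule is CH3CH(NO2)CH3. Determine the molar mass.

Element totals:
  C: 3
  H: 7
  N: 1
  O: 2
Molecular formula: C3H7NO2.
  M = 3(12.011) + 7(1.008) + 14.007 + 2(15.999)
    = 36.033 + 7.056 + 14.007 + 31.998 = 89.094

89.09 g/mol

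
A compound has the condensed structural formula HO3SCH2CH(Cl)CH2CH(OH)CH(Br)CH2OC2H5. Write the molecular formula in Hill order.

Element totals:
  C: 8
  H: 16
  Br: 1
  Cl: 1
  O: 5
  S: 1

C8H16BrClO5S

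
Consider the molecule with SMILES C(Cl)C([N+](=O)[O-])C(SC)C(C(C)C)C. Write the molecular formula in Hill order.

C9H18ClNO2S

Atom tally by fragment:
  ClCH2 → C:1 H:2 Cl:1
  CH(NO2) → C:1 H:1 N:1 O:2
  CH(SCH3) → C:2 H:4 S:1
  CH(CH(CH3)2) → C:4 H:8
  CH3 → C:1 H:3
Element totals:
  C: 9
  H: 18
  Cl: 1
  N: 1
  O: 2
  S: 1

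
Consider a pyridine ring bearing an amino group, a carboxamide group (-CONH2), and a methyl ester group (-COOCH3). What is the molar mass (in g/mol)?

Atom tally by fragment:
  pyridine ring core → C:5 H:5 N:1
  (− 3 ring H displaced by substituents)
  + NH2 → N:1 H:2
  + CONH2 → C:1 H:2 O:1 N:1
  + COOCH3 → C:2 H:3 O:2
Element totals:
  C: 8
  H: 9
  N: 3
  O: 3
Molecular formula: C8H9N3O3.
  M = 8(12.011) + 9(1.008) + 3(14.007) + 3(15.999)
    = 96.088 + 9.072 + 42.021 + 47.997 = 195.178

195.18 g/mol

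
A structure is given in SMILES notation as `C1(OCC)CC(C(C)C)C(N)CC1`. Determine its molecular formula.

Atom tally by fragment:
  cyclohexane ring core → C:6 H:12
  (− 3 ring H displaced by substituents)
  + OC2H5 → C:2 H:5 O:1
  + CH(CH3)2 → C:3 H:7
  + NH2 → N:1 H:2
Element totals:
  C: 11
  H: 23
  N: 1
  O: 1

C11H23NO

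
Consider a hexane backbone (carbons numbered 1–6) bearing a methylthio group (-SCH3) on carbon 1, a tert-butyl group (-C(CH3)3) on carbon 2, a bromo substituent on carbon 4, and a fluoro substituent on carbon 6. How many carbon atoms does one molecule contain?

Atom tally by fragment:
  CH3SCH2 → C:2 H:5 S:1
  CH(C(CH3)3) → C:5 H:10
  CH2 → C:1 H:2
  CH(Br) → C:1 H:1 Br:1
  CH2 → C:1 H:2
  CH2F → C:1 H:2 F:1
Element totals:
  C: 11
  H: 22
  Br: 1
  F: 1
  S: 1

11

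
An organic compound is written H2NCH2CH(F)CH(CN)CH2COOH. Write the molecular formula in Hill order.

C6H9FN2O2

Element totals:
  C: 6
  H: 9
  F: 1
  N: 2
  O: 2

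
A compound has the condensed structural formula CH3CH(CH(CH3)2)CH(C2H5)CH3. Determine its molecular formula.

C9H20

Atom tally by fragment:
  CH3 → C:1 H:3
  CH(CH(CH3)2) → C:4 H:8
  CH(C2H5) → C:3 H:6
  CH3 → C:1 H:3
Element totals:
  C: 9
  H: 20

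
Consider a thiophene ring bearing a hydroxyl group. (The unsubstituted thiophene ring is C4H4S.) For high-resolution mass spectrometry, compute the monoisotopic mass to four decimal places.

99.9983

Atom tally by fragment:
  thiophene ring core → C:4 H:4 S:1
  (− 1 ring H displaced by substituents)
  + OH → O:1 H:1
Element totals:
  C: 4
  H: 4
  O: 1
  S: 1
Molecular formula: C4H4OS.
  M = 4(12.0) + 4(1.007825) + 15.994915 + 31.972071
    = 48.000000 + 4.031300 + 15.994915 + 31.972071 = 99.998286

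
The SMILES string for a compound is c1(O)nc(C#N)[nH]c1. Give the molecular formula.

Atom tally by fragment:
  imidazole ring core → C:3 H:4 N:2
  (− 2 ring H displaced by substituents)
  + OH → O:1 H:1
  + CN → C:1 N:1
Element totals:
  C: 4
  H: 3
  N: 3
  O: 1

C4H3N3O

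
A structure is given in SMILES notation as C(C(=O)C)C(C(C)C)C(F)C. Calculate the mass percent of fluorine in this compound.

Atom tally by fragment:
  CH3COCH2 → C:3 H:5 O:1
  CH(CH(CH3)2) → C:4 H:8
  CH(F) → C:1 H:1 F:1
  CH3 → C:1 H:3
Element totals:
  C: 9
  H: 17
  F: 1
  O: 1
Molecular formula: C9H17FO.
Molar mass = 160.232 g/mol.
Mass from F: 1 × 18.998 = 18.998 g/mol.
%F = 18.998 / 160.232 × 100 = 11.86%.

11.86%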